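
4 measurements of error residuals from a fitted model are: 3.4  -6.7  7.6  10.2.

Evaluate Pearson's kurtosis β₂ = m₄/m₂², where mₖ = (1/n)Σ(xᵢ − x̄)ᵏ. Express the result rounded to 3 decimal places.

x̄ = 3.6250
Σ(xᵢ − x̄)² = 165.6875 ⇒ m₂ = 41.42187
Σ(xᵢ − x̄)⁴ = 13483.3085 ⇒ m₄ = 3370.82713
m₂² = 1715.77173
β₂ = m₄/m₂² = 3370.82713 / 1715.77173 ≈ 1.965

1.965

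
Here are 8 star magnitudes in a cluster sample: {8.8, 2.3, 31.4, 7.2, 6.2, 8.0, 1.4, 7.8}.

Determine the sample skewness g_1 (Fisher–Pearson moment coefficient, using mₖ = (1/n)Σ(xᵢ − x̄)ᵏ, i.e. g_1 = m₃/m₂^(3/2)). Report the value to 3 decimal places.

x̄ = (8.8 + 2.3 + 31.4 + 7.2 + 6.2 + 8.0 + 1.4 + 7.8) / 8 = 9.1375
deviations (xᵢ − x̄): -0.3375, -6.8375, 22.2625, -1.9375, -2.9375, -1.1375, -7.7375, -1.3375
Σ(xᵢ − x̄)² = 617.8187 ⇒ m₂ = 617.8187/8 = 77.22734
Σ(xᵢ − x̄)³ = 10214.2940 ⇒ m₃ = 10214.2940/8 = 1276.78675
m₂^(3/2) = 77.22734^(1.5) = 678.66687
g_1 = m₃ / m₂^(3/2) = 1276.78675 / 678.66687 ≈ 1.881

1.881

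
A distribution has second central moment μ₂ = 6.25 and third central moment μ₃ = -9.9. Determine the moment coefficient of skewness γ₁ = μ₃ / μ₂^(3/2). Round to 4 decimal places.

σ = √μ₂ = √6.25 = 2.50000
σ³ = μ₂^(3/2) = 15.62500
γ₁ = μ₃/σ³ = -9.9 / 15.62500 ≈ -0.6336

-0.6336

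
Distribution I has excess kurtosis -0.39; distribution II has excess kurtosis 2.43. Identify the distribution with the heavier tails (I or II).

II

Higher excess kurtosis ⇒ heavier tails relative to the normal distribution.
-0.39 vs 2.43: the larger is 2.43, so II has heavier tails. (II is leptokurtic — heavier-than-normal tails; the other is platykurtic.)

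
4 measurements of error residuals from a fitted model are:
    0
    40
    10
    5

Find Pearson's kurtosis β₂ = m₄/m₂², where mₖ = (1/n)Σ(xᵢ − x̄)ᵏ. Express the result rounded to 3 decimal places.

x̄ = 13.7500
Σ(xᵢ − x̄)² = 968.7500 ⇒ m₂ = 242.18750
Σ(xᵢ − x̄)⁴ = 516611.3281 ⇒ m₄ = 129152.83203
m₂² = 58654.78516
β₂ = m₄/m₂² = 129152.83203 / 58654.78516 ≈ 2.202

2.202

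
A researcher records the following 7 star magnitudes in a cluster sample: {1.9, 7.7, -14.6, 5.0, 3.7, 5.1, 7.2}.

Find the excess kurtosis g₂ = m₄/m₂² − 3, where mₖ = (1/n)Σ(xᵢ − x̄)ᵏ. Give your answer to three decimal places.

1.576

x̄ = 2.2857
Σ(xᵢ − x̄)² = 356.0286 ⇒ m₂ = 50.86122
Σ(xᵢ − x̄)⁴ = 82861.2060 ⇒ m₄ = 11837.31515
m₂² = 2586.86416
g₂ = m₄/m₂² − 3 = 4.57593 − 3 ≈ 1.576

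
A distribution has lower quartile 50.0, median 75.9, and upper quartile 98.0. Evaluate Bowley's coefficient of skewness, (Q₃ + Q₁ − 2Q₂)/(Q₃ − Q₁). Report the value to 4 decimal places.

numerator: Q₃ + Q₁ − 2Q₂ = 98.0 + 50.0 − 2×75.9 = -3.8000
denominator: Q₃ − Q₁ = 98.0 − 50.0 = 48.0000
Bowley skewness = -3.8000 / 48.0000 ≈ -0.0792

-0.0792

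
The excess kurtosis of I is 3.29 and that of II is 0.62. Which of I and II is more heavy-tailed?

I

Higher excess kurtosis ⇒ heavier tails relative to the normal distribution.
3.29 vs 0.62: the larger is 3.29, so I has heavier tails.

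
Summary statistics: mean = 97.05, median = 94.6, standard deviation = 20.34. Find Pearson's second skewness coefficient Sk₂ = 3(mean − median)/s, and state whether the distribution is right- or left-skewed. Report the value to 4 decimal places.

Sk₂ = 3(97.05 − 94.6) / 20.34 = 3 × 2.4500 / 20.34
    = 7.3500 / 20.34 ≈ 0.3614
Sk₂ > 0 ⇒ mean > median ⇒ right-skewed (positive skew).

0.3614, right-skewed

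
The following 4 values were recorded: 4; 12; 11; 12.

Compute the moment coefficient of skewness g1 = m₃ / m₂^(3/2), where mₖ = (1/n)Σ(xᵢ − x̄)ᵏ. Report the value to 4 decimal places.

-1.1049

x̄ = (4 + 12 + 11 + 12) / 4 = 9.7500
deviations (xᵢ − x̄): -5.7500, 2.2500, 1.2500, 2.2500
Σ(xᵢ − x̄)² = 44.7500 ⇒ m₂ = 44.7500/4 = 11.18750
Σ(xᵢ − x̄)³ = -165.3750 ⇒ m₃ = -165.3750/4 = -41.34375
m₂^(3/2) = 11.18750^(1.5) = 37.41964
g1 = m₃ / m₂^(3/2) = -41.34375 / 37.41964 ≈ -1.1049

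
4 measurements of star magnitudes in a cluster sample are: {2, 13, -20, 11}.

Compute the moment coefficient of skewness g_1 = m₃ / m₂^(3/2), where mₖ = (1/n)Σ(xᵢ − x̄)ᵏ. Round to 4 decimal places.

x̄ = (2 + 13 - 20 + 11) / 4 = 1.5000
deviations (xᵢ − x̄): 0.5000, 11.5000, -21.5000, 9.5000
Σ(xᵢ − x̄)² = 685.0000 ⇒ m₂ = 685.0000/4 = 171.25000
Σ(xᵢ − x̄)³ = -7560.0000 ⇒ m₃ = -7560.0000/4 = -1890.00000
m₂^(3/2) = 171.25000^(1.5) = 2241.02071
g_1 = m₃ / m₂^(3/2) = -1890.00000 / 2241.02071 ≈ -0.8434

-0.8434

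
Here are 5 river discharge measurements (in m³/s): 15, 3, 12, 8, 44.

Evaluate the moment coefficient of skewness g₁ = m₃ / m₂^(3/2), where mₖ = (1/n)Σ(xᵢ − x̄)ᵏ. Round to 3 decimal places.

x̄ = (15 + 3 + 12 + 8 + 44) / 5 = 16.4000
deviations (xᵢ − x̄): -1.4000, -13.4000, -4.4000, -8.4000, 27.6000
Σ(xᵢ − x̄)² = 1033.2000 ⇒ m₂ = 1033.2000/5 = 206.64000
Σ(xᵢ − x̄)³ = 17937.8400 ⇒ m₃ = 17937.8400/5 = 3587.56800
m₂^(3/2) = 206.64000^(1.5) = 2970.44551
g₁ = m₃ / m₂^(3/2) = 3587.56800 / 2970.44551 ≈ 1.208

1.208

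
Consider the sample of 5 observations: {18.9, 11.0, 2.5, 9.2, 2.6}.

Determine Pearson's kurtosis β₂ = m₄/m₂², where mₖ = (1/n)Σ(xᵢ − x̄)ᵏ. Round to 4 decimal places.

1.9542

x̄ = 8.8400
Σ(xᵢ − x̄)² = 185.1320 ⇒ m₂ = 37.02640
Σ(xᵢ − x̄)⁴ = 13395.7762 ⇒ m₄ = 2679.15525
m₂² = 1370.95430
β₂ = m₄/m₂² = 2679.15525 / 1370.95430 ≈ 1.9542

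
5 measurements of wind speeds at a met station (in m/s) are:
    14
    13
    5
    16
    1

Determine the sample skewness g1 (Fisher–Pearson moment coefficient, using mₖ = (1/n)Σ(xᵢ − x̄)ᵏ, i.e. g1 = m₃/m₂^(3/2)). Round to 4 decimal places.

x̄ = (14 + 13 + 5 + 16 + 1) / 5 = 9.8000
deviations (xᵢ − x̄): 4.2000, 3.2000, -4.8000, 6.2000, -8.8000
Σ(xᵢ − x̄)² = 166.8000 ⇒ m₂ = 166.8000/5 = 33.36000
Σ(xᵢ − x̄)³ = -446.8800 ⇒ m₃ = -446.8800/5 = -89.37600
m₂^(3/2) = 33.36000^(1.5) = 192.68108
g1 = m₃ / m₂^(3/2) = -89.37600 / 192.68108 ≈ -0.4639

-0.4639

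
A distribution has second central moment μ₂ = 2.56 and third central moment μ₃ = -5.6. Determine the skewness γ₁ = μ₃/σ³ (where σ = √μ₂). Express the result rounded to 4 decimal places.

σ = √μ₂ = √2.56 = 1.60000
σ³ = μ₂^(3/2) = 4.09600
γ₁ = μ₃/σ³ = -5.6 / 4.09600 ≈ -1.3672

-1.3672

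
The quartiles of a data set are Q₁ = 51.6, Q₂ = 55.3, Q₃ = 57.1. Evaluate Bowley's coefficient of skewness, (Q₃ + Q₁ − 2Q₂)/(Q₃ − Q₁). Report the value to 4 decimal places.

numerator: Q₃ + Q₁ − 2Q₂ = 57.1 + 51.6 − 2×55.3 = -1.9000
denominator: Q₃ − Q₁ = 57.1 − 51.6 = 5.5000
Bowley skewness = -1.9000 / 5.5000 ≈ -0.3455

-0.3455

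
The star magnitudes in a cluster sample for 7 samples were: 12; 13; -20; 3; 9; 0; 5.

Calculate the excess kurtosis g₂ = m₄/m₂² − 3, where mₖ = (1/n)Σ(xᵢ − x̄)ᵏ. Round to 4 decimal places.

0.6922

x̄ = 3.1429
Σ(xᵢ − x̄)² = 758.8571 ⇒ m₂ = 108.40816
Σ(xᵢ − x̄)⁴ = 303739.9300 ⇒ m₄ = 43391.41858
m₂² = 11752.32986
g₂ = m₄/m₂² − 3 = 3.69215 − 3 ≈ 0.6922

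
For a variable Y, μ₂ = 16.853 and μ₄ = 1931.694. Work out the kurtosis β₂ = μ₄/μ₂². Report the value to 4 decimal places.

6.8012

μ₂² = 16.853² = 284.02361
μ₄/μ₂² = 1931.694 / 284.02361 = 6.80117
β₂ ≈ 6.8012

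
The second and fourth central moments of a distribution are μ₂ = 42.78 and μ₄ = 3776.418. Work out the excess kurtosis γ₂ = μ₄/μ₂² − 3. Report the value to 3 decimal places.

-0.937

μ₂² = 42.78² = 1830.12840
μ₄/μ₂² = 3776.418 / 1830.12840 = 2.06347
γ₂ = 2.06347 − 3 ≈ -0.937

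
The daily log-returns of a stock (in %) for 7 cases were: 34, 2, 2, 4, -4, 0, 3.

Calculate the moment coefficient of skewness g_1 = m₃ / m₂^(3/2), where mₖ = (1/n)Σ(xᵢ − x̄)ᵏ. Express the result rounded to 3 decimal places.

1.853

x̄ = (34 + 2 + 2 + 4 - 4 + 0 + 3) / 7 = 5.8571
deviations (xᵢ − x̄): 28.1429, -3.8571, -3.8571, -1.8571, -9.8571, -5.8571, -2.8571
Σ(xᵢ − x̄)² = 964.8571 ⇒ m₂ = 964.8571/7 = 137.83673
Σ(xᵢ − x̄)³ = 20986.5306 ⇒ m₃ = 20986.5306/7 = 2998.07580
m₂^(3/2) = 137.83673^(1.5) = 1618.25689
g_1 = m₃ / m₂^(3/2) = 2998.07580 / 1618.25689 ≈ 1.853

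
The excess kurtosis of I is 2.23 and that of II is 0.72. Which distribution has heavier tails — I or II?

Higher excess kurtosis ⇒ heavier tails relative to the normal distribution.
2.23 vs 0.72: the larger is 2.23, so I has heavier tails.

I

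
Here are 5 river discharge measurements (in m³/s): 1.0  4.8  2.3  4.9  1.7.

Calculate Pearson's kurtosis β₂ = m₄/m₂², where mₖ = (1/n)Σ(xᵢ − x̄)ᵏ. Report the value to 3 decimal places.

x̄ = 2.9400
Σ(xᵢ − x̄)² = 13.0120 ⇒ m₂ = 2.60240
Σ(xᵢ − x̄)⁴ = 43.4234 ⇒ m₄ = 8.68468
m₂² = 6.77249
β₂ = m₄/m₂² = 8.68468 / 6.77249 ≈ 1.282

1.282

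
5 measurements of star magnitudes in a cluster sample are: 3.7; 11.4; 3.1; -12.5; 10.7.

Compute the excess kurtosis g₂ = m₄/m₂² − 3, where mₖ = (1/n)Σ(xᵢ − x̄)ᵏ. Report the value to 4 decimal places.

-0.4687

x̄ = 3.2800
Σ(xᵢ − x̄)² = 370.2080 ⇒ m₂ = 74.04160
Σ(xᵢ − x̄)⁴ = 69383.7677 ⇒ m₄ = 13876.75354
m₂² = 5482.15853
g₂ = m₄/m₂² − 3 = 2.53126 − 3 ≈ -0.4687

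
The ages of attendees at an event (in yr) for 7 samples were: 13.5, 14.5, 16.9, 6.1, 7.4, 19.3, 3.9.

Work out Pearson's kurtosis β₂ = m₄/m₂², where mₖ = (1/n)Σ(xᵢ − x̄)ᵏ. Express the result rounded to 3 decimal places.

x̄ = 11.6571
Σ(xᵢ − x̄)² = 206.5571 ⇒ m₂ = 29.50816
Σ(xᵢ − x̄)⁴ = 9147.4872 ⇒ m₄ = 1306.78389
m₂² = 870.73170
β₂ = m₄/m₂² = 1306.78389 / 870.73170 ≈ 1.501

1.501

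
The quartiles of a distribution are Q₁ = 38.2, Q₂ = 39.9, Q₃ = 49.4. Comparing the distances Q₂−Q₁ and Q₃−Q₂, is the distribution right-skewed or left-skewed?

Q₂ − Q₁ = 1.7;  Q₃ − Q₂ = 9.5
Q₃ − Q₂ > Q₂ − Q₁ ⇒ the upper half is more spread out ⇒ right-skewed.

right-skewed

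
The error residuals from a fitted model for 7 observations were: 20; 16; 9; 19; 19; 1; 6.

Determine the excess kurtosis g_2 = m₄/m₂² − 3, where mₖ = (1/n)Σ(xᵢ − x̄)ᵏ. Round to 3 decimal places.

x̄ = 12.8571
Σ(xᵢ − x̄)² = 338.8571 ⇒ m₂ = 48.40816
Σ(xᵢ − x̄)⁴ = 27746.7872 ⇒ m₄ = 3963.82674
m₂² = 2343.35027
g_2 = m₄/m₂² − 3 = 1.69152 − 3 ≈ -1.308

-1.308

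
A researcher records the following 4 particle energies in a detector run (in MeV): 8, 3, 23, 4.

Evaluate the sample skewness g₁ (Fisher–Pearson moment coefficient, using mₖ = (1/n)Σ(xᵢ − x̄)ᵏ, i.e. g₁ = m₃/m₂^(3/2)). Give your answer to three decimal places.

x̄ = (8 + 3 + 23 + 4) / 4 = 9.5000
deviations (xᵢ − x̄): -1.5000, -6.5000, 13.5000, -5.5000
Σ(xᵢ − x̄)² = 257.0000 ⇒ m₂ = 257.0000/4 = 64.25000
Σ(xᵢ − x̄)³ = 2016.0000 ⇒ m₃ = 2016.0000/4 = 504.00000
m₂^(3/2) = 64.25000^(1.5) = 515.00293
g₁ = m₃ / m₂^(3/2) = 504.00000 / 515.00293 ≈ 0.979

0.979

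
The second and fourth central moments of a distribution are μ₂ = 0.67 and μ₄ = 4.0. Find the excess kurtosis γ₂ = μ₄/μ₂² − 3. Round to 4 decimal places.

μ₂² = 0.67² = 0.44890
μ₄/μ₂² = 4.0 / 0.44890 = 8.91067
γ₂ = 8.91067 − 3 ≈ 5.9107

5.9107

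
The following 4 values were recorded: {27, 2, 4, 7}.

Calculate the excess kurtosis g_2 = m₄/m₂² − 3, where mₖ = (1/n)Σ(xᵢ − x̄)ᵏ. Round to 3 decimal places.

-0.753

x̄ = 10.0000
Σ(xᵢ − x̄)² = 398.0000 ⇒ m₂ = 99.50000
Σ(xᵢ − x̄)⁴ = 88994.0000 ⇒ m₄ = 22248.50000
m₂² = 9900.25000
g_2 = m₄/m₂² − 3 = 2.24727 − 3 ≈ -0.753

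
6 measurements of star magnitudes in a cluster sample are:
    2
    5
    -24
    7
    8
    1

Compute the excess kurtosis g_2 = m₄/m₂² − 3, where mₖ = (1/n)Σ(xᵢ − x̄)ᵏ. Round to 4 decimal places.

x̄ = -0.1667
Σ(xᵢ − x̄)² = 718.8333 ⇒ m₂ = 119.80556
Σ(xᵢ − x̄)⁴ = 330478.1528 ⇒ m₄ = 55079.69213
m₂² = 14353.37114
g_2 = m₄/m₂² − 3 = 3.83740 − 3 ≈ 0.8374

0.8374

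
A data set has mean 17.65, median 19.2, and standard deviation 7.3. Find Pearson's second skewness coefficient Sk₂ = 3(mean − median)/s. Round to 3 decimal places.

-0.637

Sk₂ = 3(17.65 − 19.2) / 7.3 = 3 × -1.5500 / 7.3
    = -4.6500 / 7.3 ≈ -0.637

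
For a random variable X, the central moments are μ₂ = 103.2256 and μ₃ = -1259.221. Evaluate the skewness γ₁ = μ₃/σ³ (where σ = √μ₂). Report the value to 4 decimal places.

-1.2007

σ = √μ₂ = √103.2256 = 10.16000
σ³ = μ₂^(3/2) = 1048.77210
γ₁ = μ₃/σ³ = -1259.221 / 1048.77210 ≈ -1.2007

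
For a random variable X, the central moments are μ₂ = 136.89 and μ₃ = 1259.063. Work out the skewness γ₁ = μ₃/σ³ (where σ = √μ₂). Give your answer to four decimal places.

0.7861

σ = √μ₂ = √136.89 = 11.70000
σ³ = μ₂^(3/2) = 1601.61300
γ₁ = μ₃/σ³ = 1259.063 / 1601.61300 ≈ 0.7861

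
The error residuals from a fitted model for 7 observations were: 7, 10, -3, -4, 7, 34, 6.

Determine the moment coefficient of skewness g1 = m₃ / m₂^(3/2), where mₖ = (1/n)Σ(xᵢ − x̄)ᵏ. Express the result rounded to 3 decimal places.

x̄ = (7 + 10 - 3 - 4 + 7 + 34 + 6) / 7 = 8.1429
deviations (xᵢ − x̄): -1.1429, 1.8571, -11.1429, -12.1429, -1.1429, 25.8571, -2.1429
Σ(xᵢ − x̄)² = 950.8571 ⇒ m₂ = 950.8571/7 = 135.83673
Σ(xᵢ − x̄)³ = 14107.4694 ⇒ m₃ = 14107.4694/7 = 2015.35277
m₂^(3/2) = 135.83673^(1.5) = 1583.16380
g1 = m₃ / m₂^(3/2) = 2015.35277 / 1583.16380 ≈ 1.273

1.273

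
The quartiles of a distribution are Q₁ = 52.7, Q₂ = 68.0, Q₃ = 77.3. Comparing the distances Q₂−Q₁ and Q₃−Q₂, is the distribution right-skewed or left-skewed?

left-skewed

Q₂ − Q₁ = 15.3;  Q₃ − Q₂ = 9.3
Q₂ − Q₁ > Q₃ − Q₂ ⇒ the lower half is more spread out ⇒ left-skewed.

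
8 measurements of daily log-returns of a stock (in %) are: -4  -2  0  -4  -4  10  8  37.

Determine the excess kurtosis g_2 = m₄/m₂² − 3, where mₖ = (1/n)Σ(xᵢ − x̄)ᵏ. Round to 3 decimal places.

1.473

x̄ = 5.1250
Σ(xᵢ − x̄)² = 1374.8750 ⇒ m₂ = 171.85938
Σ(xᵢ − x̄)⁴ = 1056987.4004 ⇒ m₄ = 132123.42505
m₂² = 29535.64478
g_2 = m₄/m₂² − 3 = 4.47336 − 3 ≈ 1.473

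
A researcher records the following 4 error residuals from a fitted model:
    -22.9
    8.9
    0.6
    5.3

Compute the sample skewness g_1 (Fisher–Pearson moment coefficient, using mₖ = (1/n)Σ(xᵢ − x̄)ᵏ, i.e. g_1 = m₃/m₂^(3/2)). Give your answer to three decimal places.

-0.966

x̄ = (-22.9 + 8.9 + 0.6 + 5.3) / 4 = -2.0250
deviations (xᵢ − x̄): -20.8750, 10.9250, 2.6250, 7.3250
Σ(xᵢ − x̄)² = 615.6675 ⇒ m₂ = 615.6675/4 = 153.91688
Σ(xᵢ − x̄)³ = -7381.5319 ⇒ m₃ = -7381.5319/4 = -1845.38297
m₂^(3/2) = 153.91688^(1.5) = 1909.54262
g_1 = m₃ / m₂^(3/2) = -1845.38297 / 1909.54262 ≈ -0.966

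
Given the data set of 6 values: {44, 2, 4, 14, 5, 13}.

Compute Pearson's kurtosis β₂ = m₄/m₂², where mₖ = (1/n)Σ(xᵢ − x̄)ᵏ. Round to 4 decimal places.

3.5146

x̄ = 13.6667
Σ(xᵢ − x̄)² = 1225.3333 ⇒ m₂ = 204.22222
Σ(xᵢ − x̄)⁴ = 879504.4444 ⇒ m₄ = 146584.07407
m₂² = 41706.71605
β₂ = m₄/m₂² = 146584.07407 / 41706.71605 ≈ 3.5146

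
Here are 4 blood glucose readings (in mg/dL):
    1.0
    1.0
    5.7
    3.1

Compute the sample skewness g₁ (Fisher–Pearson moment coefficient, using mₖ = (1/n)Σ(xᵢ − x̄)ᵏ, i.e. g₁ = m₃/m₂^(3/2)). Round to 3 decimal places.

0.597

x̄ = (1.0 + 1.0 + 5.7 + 3.1) / 4 = 2.7000
deviations (xᵢ − x̄): -1.7000, -1.7000, 3.0000, 0.4000
Σ(xᵢ − x̄)² = 14.9400 ⇒ m₂ = 14.9400/4 = 3.73500
Σ(xᵢ − x̄)³ = 17.2380 ⇒ m₃ = 17.2380/4 = 4.30950
m₂^(3/2) = 3.73500^(1.5) = 7.21832
g₁ = m₃ / m₂^(3/2) = 4.30950 / 7.21832 ≈ 0.597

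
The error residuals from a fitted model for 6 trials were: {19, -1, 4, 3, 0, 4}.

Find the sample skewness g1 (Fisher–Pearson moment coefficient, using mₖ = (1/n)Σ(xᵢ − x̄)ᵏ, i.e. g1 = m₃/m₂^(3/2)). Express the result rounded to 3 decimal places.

1.451

x̄ = (19 - 1 + 4 + 3 + 0 + 4) / 6 = 4.8333
deviations (xᵢ − x̄): 14.1667, -5.8333, -0.8333, -1.8333, -4.8333, -0.8333
Σ(xᵢ − x̄)² = 262.8333 ⇒ m₂ = 262.8333/6 = 43.80556
Σ(xᵢ − x̄)³ = 2524.4444 ⇒ m₃ = 2524.4444/6 = 420.74074
m₂^(3/2) = 43.80556^(1.5) = 289.93042
g1 = m₃ / m₂^(3/2) = 420.74074 / 289.93042 ≈ 1.451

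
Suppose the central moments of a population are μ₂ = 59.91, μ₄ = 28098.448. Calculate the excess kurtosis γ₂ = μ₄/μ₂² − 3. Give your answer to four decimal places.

4.8286

μ₂² = 59.91² = 3589.20810
μ₄/μ₂² = 28098.448 / 3589.20810 = 7.82859
γ₂ = 7.82859 − 3 ≈ 4.8286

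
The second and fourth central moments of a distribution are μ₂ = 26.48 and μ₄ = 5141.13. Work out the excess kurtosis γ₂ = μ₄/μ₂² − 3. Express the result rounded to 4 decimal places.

4.3320

μ₂² = 26.48² = 701.19040
μ₄/μ₂² = 5141.13 / 701.19040 = 7.33200
γ₂ = 7.33200 − 3 ≈ 4.3320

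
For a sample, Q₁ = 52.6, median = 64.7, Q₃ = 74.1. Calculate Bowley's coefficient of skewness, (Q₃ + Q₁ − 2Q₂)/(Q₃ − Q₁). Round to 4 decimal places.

-0.1256

numerator: Q₃ + Q₁ − 2Q₂ = 74.1 + 52.6 − 2×64.7 = -2.7000
denominator: Q₃ − Q₁ = 74.1 − 52.6 = 21.5000
Bowley skewness = -2.7000 / 21.5000 ≈ -0.1256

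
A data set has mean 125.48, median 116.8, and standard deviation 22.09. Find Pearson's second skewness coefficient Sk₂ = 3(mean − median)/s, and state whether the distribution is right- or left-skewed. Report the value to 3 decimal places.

1.179, right-skewed

Sk₂ = 3(125.48 − 116.8) / 22.09 = 3 × 8.6800 / 22.09
    = 26.0400 / 22.09 ≈ 1.179
Sk₂ > 0 ⇒ mean > median ⇒ right-skewed (positive skew).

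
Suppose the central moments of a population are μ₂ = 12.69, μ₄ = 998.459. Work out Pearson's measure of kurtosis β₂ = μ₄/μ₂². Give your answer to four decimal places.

6.2002

μ₂² = 12.69² = 161.03610
μ₄/μ₂² = 998.459 / 161.03610 = 6.20022
β₂ ≈ 6.2002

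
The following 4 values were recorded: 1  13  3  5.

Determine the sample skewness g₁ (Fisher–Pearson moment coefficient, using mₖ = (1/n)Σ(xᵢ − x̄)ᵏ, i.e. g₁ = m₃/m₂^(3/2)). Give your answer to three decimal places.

0.833

x̄ = (1 + 13 + 3 + 5) / 4 = 5.5000
deviations (xᵢ − x̄): -4.5000, 7.5000, -2.5000, -0.5000
Σ(xᵢ − x̄)² = 83.0000 ⇒ m₂ = 83.0000/4 = 20.75000
Σ(xᵢ − x̄)³ = 315.0000 ⇒ m₃ = 315.0000/4 = 78.75000
m₂^(3/2) = 20.75000^(1.5) = 94.52075
g₁ = m₃ / m₂^(3/2) = 78.75000 / 94.52075 ≈ 0.833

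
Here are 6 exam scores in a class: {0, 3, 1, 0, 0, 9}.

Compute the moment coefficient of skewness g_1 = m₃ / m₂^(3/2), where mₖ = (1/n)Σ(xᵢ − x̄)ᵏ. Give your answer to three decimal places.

1.414

x̄ = (0 + 3 + 1 + 0 + 0 + 9) / 6 = 2.1667
deviations (xᵢ − x̄): -2.1667, 0.8333, -1.1667, -2.1667, -2.1667, 6.8333
Σ(xᵢ − x̄)² = 62.8333 ⇒ m₂ = 62.8333/6 = 10.47222
Σ(xᵢ − x̄)³ = 287.5556 ⇒ m₃ = 287.5556/6 = 47.92593
m₂^(3/2) = 10.47222^(1.5) = 33.88896
g_1 = m₃ / m₂^(3/2) = 47.92593 / 33.88896 ≈ 1.414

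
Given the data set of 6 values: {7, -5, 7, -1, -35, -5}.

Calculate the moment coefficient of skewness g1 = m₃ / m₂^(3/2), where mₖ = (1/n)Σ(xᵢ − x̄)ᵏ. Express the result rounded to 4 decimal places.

-1.3072

x̄ = (7 - 5 + 7 - 1 - 35 - 5) / 6 = -5.3333
deviations (xᵢ − x̄): 12.3333, 0.3333, 12.3333, 4.3333, -29.6667, 0.3333
Σ(xᵢ − x̄)² = 1203.3333 ⇒ m₂ = 1203.3333/6 = 200.55556
Σ(xᵢ − x̄)³ = -22276.4444 ⇒ m₃ = -22276.4444/6 = -3712.74074
m₂^(3/2) = 200.55556^(1.5) = 2840.22042
g1 = m₃ / m₂^(3/2) = -3712.74074 / 2840.22042 ≈ -1.3072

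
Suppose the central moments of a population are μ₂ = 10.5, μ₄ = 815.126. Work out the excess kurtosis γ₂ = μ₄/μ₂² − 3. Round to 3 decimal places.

μ₂² = 10.5² = 110.25000
μ₄/μ₂² = 815.126 / 110.25000 = 7.39343
γ₂ = 7.39343 − 3 ≈ 4.393

4.393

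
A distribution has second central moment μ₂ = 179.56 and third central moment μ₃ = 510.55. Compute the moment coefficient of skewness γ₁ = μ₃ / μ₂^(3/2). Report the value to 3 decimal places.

σ = √μ₂ = √179.56 = 13.40000
σ³ = μ₂^(3/2) = 2406.10400
γ₁ = μ₃/σ³ = 510.55 / 2406.10400 ≈ 0.212

0.212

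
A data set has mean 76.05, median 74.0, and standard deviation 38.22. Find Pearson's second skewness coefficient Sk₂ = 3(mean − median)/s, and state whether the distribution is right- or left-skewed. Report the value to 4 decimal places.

Sk₂ = 3(76.05 − 74.0) / 38.22 = 3 × 2.0500 / 38.22
    = 6.1500 / 38.22 ≈ 0.1609
Sk₂ > 0 ⇒ mean > median ⇒ right-skewed (positive skew).

0.1609, right-skewed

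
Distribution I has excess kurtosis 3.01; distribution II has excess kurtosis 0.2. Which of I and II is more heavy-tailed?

I

Higher excess kurtosis ⇒ heavier tails relative to the normal distribution.
3.01 vs 0.2: the larger is 3.01, so I has heavier tails.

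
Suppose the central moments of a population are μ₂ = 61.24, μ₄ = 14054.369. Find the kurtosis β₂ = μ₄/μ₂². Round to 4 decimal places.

μ₂² = 61.24² = 3750.33760
μ₄/μ₂² = 14054.369 / 3750.33760 = 3.74749
β₂ ≈ 3.7475

3.7475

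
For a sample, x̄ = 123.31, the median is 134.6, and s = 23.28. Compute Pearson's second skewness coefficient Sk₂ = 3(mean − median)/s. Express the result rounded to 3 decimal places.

Sk₂ = 3(123.31 − 134.6) / 23.28 = 3 × -11.2900 / 23.28
    = -33.8700 / 23.28 ≈ -1.455

-1.455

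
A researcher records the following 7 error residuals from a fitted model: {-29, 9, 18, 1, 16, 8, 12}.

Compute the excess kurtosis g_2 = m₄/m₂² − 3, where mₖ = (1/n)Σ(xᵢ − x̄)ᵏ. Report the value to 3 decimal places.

x̄ = 5.0000
Σ(xᵢ − x̄)² = 1536.0000 ⇒ m₂ = 219.42857
Σ(xᵢ − x̄)⁴ = 1382532.0000 ⇒ m₄ = 197504.57143
m₂² = 48148.89796
g_2 = m₄/m₂² − 3 = 4.10195 − 3 ≈ 1.102

1.102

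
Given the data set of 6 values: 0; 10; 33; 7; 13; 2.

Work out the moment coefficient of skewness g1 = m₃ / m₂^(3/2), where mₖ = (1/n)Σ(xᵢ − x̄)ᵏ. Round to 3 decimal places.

x̄ = (0 + 10 + 33 + 7 + 13 + 2) / 6 = 10.8333
deviations (xᵢ − x̄): -10.8333, -0.8333, 22.1667, -3.8333, 2.1667, -8.8333
Σ(xᵢ − x̄)² = 706.8333 ⇒ m₂ = 706.8333/6 = 117.80556
Σ(xᵢ − x̄)³ = 8884.4444 ⇒ m₃ = 8884.4444/6 = 1480.74074
m₂^(3/2) = 117.80556^(1.5) = 1278.64109
g1 = m₃ / m₂^(3/2) = 1480.74074 / 1278.64109 ≈ 1.158

1.158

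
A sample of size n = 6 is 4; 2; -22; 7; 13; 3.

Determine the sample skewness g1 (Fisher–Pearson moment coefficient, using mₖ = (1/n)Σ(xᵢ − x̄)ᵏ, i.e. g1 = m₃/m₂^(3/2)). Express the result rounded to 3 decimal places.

x̄ = (4 + 2 - 22 + 7 + 13 + 3) / 6 = 1.1667
deviations (xᵢ − x̄): 2.8333, 0.8333, -23.1667, 5.8333, 11.8333, 1.8333
Σ(xᵢ − x̄)² = 722.8333 ⇒ m₂ = 722.8333/6 = 120.47222
Σ(xᵢ − x̄)³ = -10548.4444 ⇒ m₃ = -10548.4444/6 = -1758.07407
m₂^(3/2) = 120.47222^(1.5) = 1322.30117
g1 = m₃ / m₂^(3/2) = -1758.07407 / 1322.30117 ≈ -1.330

-1.330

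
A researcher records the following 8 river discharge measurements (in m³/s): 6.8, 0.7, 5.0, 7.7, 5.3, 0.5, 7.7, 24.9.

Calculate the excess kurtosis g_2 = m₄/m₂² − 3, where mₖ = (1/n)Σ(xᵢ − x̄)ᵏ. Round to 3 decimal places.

x̄ = 7.3250
Σ(xᵢ − x̄)² = 409.4150 ⇒ m₂ = 51.17688
Σ(xᵢ − x̄)⁴ = 99549.5335 ⇒ m₄ = 12443.69169
m₂² = 2619.07253
g_2 = m₄/m₂² − 3 = 4.75118 − 3 ≈ 1.751

1.751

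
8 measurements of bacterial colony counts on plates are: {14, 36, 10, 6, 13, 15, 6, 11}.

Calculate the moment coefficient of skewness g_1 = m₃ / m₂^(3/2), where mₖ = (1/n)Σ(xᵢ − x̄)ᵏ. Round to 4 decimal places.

x̄ = (14 + 36 + 10 + 6 + 13 + 15 + 6 + 11) / 8 = 13.8750
deviations (xᵢ − x̄): 0.1250, 22.1250, -3.8750, -7.8750, -0.8750, 1.1250, -7.8750, -2.8750
Σ(xᵢ − x̄)² = 638.8750 ⇒ m₂ = 638.8750/8 = 79.85938
Σ(xᵢ − x̄)³ = 9772.5938 ⇒ m₃ = 9772.5938/8 = 1221.57422
m₂^(3/2) = 79.85938^(1.5) = 713.65590
g_1 = m₃ / m₂^(3/2) = 1221.57422 / 713.65590 ≈ 1.7117

1.7117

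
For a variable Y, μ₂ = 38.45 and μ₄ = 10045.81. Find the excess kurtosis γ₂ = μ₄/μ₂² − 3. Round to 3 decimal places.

μ₂² = 38.45² = 1478.40250
μ₄/μ₂² = 10045.81 / 1478.40250 = 6.79504
γ₂ = 6.79504 − 3 ≈ 3.795

3.795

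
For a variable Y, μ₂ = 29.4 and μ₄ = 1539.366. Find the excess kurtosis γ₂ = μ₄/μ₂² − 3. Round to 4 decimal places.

μ₂² = 29.4² = 864.36000
μ₄/μ₂² = 1539.366 / 864.36000 = 1.78093
γ₂ = 1.78093 − 3 ≈ -1.2191

-1.2191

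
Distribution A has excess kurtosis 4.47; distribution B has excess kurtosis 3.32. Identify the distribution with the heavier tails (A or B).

Higher excess kurtosis ⇒ heavier tails relative to the normal distribution.
4.47 vs 3.32: the larger is 4.47, so A has heavier tails.

A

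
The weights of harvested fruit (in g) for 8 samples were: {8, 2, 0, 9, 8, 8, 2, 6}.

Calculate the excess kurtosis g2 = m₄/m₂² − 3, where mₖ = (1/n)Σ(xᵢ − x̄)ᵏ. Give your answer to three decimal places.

x̄ = 5.3750
Σ(xᵢ − x̄)² = 85.8750 ⇒ m₂ = 10.73438
Σ(xᵢ − x̄)⁴ = 1409.4316 ⇒ m₄ = 176.17896
m₂² = 115.22681
g2 = m₄/m₂² − 3 = 1.52898 − 3 ≈ -1.471

-1.471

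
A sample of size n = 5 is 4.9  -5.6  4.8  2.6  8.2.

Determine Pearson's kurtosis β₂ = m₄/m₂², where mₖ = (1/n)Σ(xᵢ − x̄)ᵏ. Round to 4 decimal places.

2.6515

x̄ = 2.9800
Σ(xᵢ − x̄)² = 108.0080 ⇒ m₂ = 21.60160
Σ(xᵢ − x̄)⁴ = 6186.4320 ⇒ m₄ = 1237.28641
m₂² = 466.62912
β₂ = m₄/m₂² = 1237.28641 / 466.62912 ≈ 2.6515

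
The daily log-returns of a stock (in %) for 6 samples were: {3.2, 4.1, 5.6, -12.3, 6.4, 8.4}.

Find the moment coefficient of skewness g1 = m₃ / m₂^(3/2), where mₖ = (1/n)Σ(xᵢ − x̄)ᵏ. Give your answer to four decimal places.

-1.5539

x̄ = (3.2 + 4.1 + 5.6 - 12.3 + 6.4 + 8.4) / 6 = 2.5667
deviations (xᵢ − x̄): 0.6333, 1.5333, 3.0333, -14.8667, 3.8333, 5.8333
Σ(xᵢ − x̄)² = 281.6933 ⇒ m₂ = 281.6933/6 = 46.94889
Σ(xᵢ − x̄)³ = -2999.2044 ⇒ m₃ = -2999.2044/6 = -499.86741
m₂^(3/2) = 46.94889^(1.5) = 321.69031
g1 = m₃ / m₂^(3/2) = -499.86741 / 321.69031 ≈ -1.5539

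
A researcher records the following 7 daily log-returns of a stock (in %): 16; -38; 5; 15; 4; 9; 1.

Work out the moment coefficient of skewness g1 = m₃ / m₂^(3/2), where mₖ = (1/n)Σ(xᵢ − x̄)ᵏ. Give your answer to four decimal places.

x̄ = (16 - 38 + 5 + 15 + 4 + 9 + 1) / 7 = 1.7143
deviations (xᵢ − x̄): 14.2857, -39.7143, 3.2857, 13.2857, 2.2857, 7.2857, -0.7143
Σ(xᵢ − x̄)² = 2027.4286 ⇒ m₂ = 2027.4286/7 = 289.63265
Σ(xᵢ − x̄)³ = -56944.0408 ⇒ m₃ = -56944.0408/7 = -8134.86297
m₂^(3/2) = 289.63265^(1.5) = 4929.14148
g1 = m₃ / m₂^(3/2) = -8134.86297 / 4929.14148 ≈ -1.6504

-1.6504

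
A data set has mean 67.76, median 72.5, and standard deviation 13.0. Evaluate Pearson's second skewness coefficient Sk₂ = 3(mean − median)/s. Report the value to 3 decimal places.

Sk₂ = 3(67.76 − 72.5) / 13.0 = 3 × -4.7400 / 13.0
    = -14.2200 / 13.0 ≈ -1.094

-1.094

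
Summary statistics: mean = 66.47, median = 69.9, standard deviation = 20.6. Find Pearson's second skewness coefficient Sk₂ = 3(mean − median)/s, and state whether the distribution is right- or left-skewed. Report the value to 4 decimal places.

Sk₂ = 3(66.47 − 69.9) / 20.6 = 3 × -3.4300 / 20.6
    = -10.2900 / 20.6 ≈ -0.4995
Sk₂ < 0 ⇒ mean < median ⇒ left-skewed (negative skew).

-0.4995, left-skewed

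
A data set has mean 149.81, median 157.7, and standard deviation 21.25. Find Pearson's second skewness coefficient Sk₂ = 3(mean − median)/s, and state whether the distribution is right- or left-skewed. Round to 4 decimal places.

Sk₂ = 3(149.81 − 157.7) / 21.25 = 3 × -7.8900 / 21.25
    = -23.6700 / 21.25 ≈ -1.1139
Sk₂ < 0 ⇒ mean < median ⇒ left-skewed (negative skew).

-1.1139, left-skewed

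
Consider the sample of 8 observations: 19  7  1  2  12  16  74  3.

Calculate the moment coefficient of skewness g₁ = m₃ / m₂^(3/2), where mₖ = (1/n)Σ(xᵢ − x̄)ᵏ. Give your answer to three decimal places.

x̄ = (19 + 7 + 1 + 2 + 12 + 16 + 74 + 3) / 8 = 16.7500
deviations (xᵢ − x̄): 2.2500, -9.7500, -15.7500, -14.7500, -4.7500, -0.7500, 57.2500, -13.7500
Σ(xᵢ − x̄)² = 4055.5000 ⇒ m₂ = 4055.5000/8 = 506.93750
Σ(xᵢ − x̄)³ = 176901.7500 ⇒ m₃ = 176901.7500/8 = 22112.71875
m₂^(3/2) = 506.93750^(1.5) = 11413.83600
g₁ = m₃ / m₂^(3/2) = 22112.71875 / 11413.83600 ≈ 1.937

1.937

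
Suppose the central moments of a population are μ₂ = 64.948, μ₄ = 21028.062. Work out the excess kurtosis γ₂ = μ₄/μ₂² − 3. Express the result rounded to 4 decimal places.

1.9850

μ₂² = 64.948² = 4218.24270
μ₄/μ₂² = 21028.062 / 4218.24270 = 4.98503
γ₂ = 4.98503 − 3 ≈ 1.9850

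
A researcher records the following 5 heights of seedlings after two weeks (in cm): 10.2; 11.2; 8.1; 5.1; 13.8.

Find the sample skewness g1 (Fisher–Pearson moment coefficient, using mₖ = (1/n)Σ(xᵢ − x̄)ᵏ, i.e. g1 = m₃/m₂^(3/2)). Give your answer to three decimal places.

-0.209

x̄ = (10.2 + 11.2 + 8.1 + 5.1 + 13.8) / 5 = 9.6800
deviations (xᵢ − x̄): 0.5200, 1.5200, -1.5800, -4.5800, 4.1200
Σ(xᵢ − x̄)² = 43.0280 ⇒ m₂ = 43.0280/5 = 8.60560
Σ(xᵢ − x̄)³ = -26.4293 ⇒ m₃ = -26.4293/5 = -5.28586
m₂^(3/2) = 8.60560^(1.5) = 25.24479
g1 = m₃ / m₂^(3/2) = -5.28586 / 25.24479 ≈ -0.209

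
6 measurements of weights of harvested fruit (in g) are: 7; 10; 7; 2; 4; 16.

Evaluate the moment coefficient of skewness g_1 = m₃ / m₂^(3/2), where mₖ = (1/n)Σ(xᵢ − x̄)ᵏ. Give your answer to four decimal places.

x̄ = (7 + 10 + 7 + 2 + 4 + 16) / 6 = 7.6667
deviations (xᵢ − x̄): -0.6667, 2.3333, -0.6667, -5.6667, -3.6667, 8.3333
Σ(xᵢ − x̄)² = 121.3333 ⇒ m₂ = 121.3333/6 = 20.22222
Σ(xᵢ − x̄)³ = 359.5556 ⇒ m₃ = 359.5556/6 = 59.92593
m₂^(3/2) = 20.22222^(1.5) = 90.93756
g_1 = m₃ / m₂^(3/2) = 59.92593 / 90.93756 ≈ 0.6590

0.6590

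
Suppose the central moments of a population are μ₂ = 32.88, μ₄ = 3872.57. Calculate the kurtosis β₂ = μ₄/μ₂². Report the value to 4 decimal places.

μ₂² = 32.88² = 1081.09440
μ₄/μ₂² = 3872.57 / 1081.09440 = 3.58208
β₂ ≈ 3.5821

3.5821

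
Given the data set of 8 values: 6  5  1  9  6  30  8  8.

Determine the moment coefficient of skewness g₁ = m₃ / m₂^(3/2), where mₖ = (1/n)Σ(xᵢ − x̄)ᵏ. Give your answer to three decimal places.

x̄ = (6 + 5 + 1 + 9 + 6 + 30 + 8 + 8) / 8 = 9.1250
deviations (xᵢ − x̄): -3.1250, -4.1250, -8.1250, -0.1250, -3.1250, 20.8750, -1.1250, -1.1250
Σ(xᵢ − x̄)² = 540.8750 ⇒ m₂ = 540.8750/8 = 67.60938
Σ(xᵢ − x̄)³ = 8426.1563 ⇒ m₃ = 8426.1563/8 = 1053.26953
m₂^(3/2) = 67.60938^(1.5) = 555.91755
g₁ = m₃ / m₂^(3/2) = 1053.26953 / 555.91755 ≈ 1.895

1.895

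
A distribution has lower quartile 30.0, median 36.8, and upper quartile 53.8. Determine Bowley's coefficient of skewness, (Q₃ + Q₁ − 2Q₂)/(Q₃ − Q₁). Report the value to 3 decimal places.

numerator: Q₃ + Q₁ − 2Q₂ = 53.8 + 30.0 − 2×36.8 = 10.2000
denominator: Q₃ − Q₁ = 53.8 − 30.0 = 23.8000
Bowley skewness = 10.2000 / 23.8000 ≈ 0.429

0.429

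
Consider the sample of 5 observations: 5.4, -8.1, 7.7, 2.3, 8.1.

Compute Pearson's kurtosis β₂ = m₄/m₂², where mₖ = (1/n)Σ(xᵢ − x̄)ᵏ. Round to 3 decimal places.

2.656

x̄ = 3.0800
Σ(xᵢ − x̄)² = 177.5280 ⇒ m₂ = 35.50560
Σ(xᵢ − x̄)⁴ = 16743.0840 ⇒ m₄ = 3348.61680
m₂² = 1260.64763
β₂ = m₄/m₂² = 3348.61680 / 1260.64763 ≈ 2.656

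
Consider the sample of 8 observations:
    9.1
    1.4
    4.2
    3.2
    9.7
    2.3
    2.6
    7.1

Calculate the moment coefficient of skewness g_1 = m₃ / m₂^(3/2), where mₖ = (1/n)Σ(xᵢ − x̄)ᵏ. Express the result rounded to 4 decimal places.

0.4811

x̄ = (9.1 + 1.4 + 4.2 + 3.2 + 9.7 + 2.3 + 2.6 + 7.1) / 8 = 4.9500
deviations (xᵢ − x̄): 4.1500, -3.5500, -0.7500, -1.7500, 4.7500, -2.6500, -2.3500, 2.1500
Σ(xᵢ − x̄)² = 73.1800 ⇒ m₂ = 73.1800/8 = 9.14750
Σ(xᵢ − x̄)³ = 106.4760 ⇒ m₃ = 106.4760/8 = 13.30950
m₂^(3/2) = 9.14750^(1.5) = 27.66646
g_1 = m₃ / m₂^(3/2) = 13.30950 / 27.66646 ≈ 0.4811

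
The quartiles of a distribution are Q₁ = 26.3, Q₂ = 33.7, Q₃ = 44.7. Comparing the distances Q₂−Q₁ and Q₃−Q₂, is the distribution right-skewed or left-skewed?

Q₂ − Q₁ = 7.4;  Q₃ − Q₂ = 11.0
Q₃ − Q₂ > Q₂ − Q₁ ⇒ the upper half is more spread out ⇒ right-skewed.

right-skewed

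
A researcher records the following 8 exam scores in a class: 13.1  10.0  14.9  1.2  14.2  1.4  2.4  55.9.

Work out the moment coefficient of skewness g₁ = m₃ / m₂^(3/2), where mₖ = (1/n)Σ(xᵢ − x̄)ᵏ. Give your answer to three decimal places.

1.797

x̄ = (13.1 + 10.0 + 14.9 + 1.2 + 14.2 + 1.4 + 2.4 + 55.9) / 8 = 14.1375
deviations (xᵢ − x̄): -1.0375, -4.1375, 0.7625, -12.9375, 0.0625, -12.7375, -11.7375, 41.7625
Σ(xᵢ − x̄)² = 2230.2788 ⇒ m₂ = 2230.2788/8 = 278.78484
Σ(xᵢ − x̄)³ = 66917.6322 ⇒ m₃ = 66917.6322/8 = 8364.70403
m₂^(3/2) = 278.78484^(1.5) = 4654.82908
g₁ = m₃ / m₂^(3/2) = 8364.70403 / 4654.82908 ≈ 1.797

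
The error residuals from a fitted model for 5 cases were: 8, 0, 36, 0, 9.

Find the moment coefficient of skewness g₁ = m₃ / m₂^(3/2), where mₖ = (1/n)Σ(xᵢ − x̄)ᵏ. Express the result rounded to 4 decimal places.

1.1994

x̄ = (8 + 0 + 36 + 0 + 9) / 5 = 10.6000
deviations (xᵢ − x̄): -2.6000, -10.6000, 25.4000, -10.6000, -1.6000
Σ(xᵢ − x̄)² = 879.2000 ⇒ m₂ = 879.2000/5 = 175.84000
Σ(xᵢ − x̄)³ = 13983.3600 ⇒ m₃ = 13983.3600/5 = 2796.67200
m₂^(3/2) = 175.84000^(1.5) = 2331.72062
g₁ = m₃ / m₂^(3/2) = 2796.67200 / 2331.72062 ≈ 1.1994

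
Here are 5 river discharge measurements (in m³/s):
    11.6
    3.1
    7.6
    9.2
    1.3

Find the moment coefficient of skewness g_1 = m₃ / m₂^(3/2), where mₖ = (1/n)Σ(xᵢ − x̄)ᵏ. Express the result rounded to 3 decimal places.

-0.141

x̄ = (11.6 + 3.1 + 7.6 + 9.2 + 1.3) / 5 = 6.5600
deviations (xᵢ − x̄): 5.0400, -3.4600, 1.0400, 2.6400, -5.2600
Σ(xᵢ − x̄)² = 73.0920 ⇒ m₂ = 73.0920/5 = 14.61840
Σ(xᵢ − x̄)³ = -39.4046 ⇒ m₃ = -39.4046/5 = -7.88093
m₂^(3/2) = 14.61840^(1.5) = 55.89201
g_1 = m₃ / m₂^(3/2) = -7.88093 / 55.89201 ≈ -0.141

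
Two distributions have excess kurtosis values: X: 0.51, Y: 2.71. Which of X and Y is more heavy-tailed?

Higher excess kurtosis ⇒ heavier tails relative to the normal distribution.
0.51 vs 2.71: the larger is 2.71, so Y has heavier tails.

Y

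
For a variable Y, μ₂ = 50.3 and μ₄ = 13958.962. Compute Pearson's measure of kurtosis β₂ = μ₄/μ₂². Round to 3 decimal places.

μ₂² = 50.3² = 2530.09000
μ₄/μ₂² = 13958.962 / 2530.09000 = 5.51718
β₂ ≈ 5.517

5.517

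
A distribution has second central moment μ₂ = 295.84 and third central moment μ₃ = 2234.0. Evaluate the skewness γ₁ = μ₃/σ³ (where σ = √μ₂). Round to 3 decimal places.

σ = √μ₂ = √295.84 = 17.20000
σ³ = μ₂^(3/2) = 5088.44800
γ₁ = μ₃/σ³ = 2234.0 / 5088.44800 ≈ 0.439

0.439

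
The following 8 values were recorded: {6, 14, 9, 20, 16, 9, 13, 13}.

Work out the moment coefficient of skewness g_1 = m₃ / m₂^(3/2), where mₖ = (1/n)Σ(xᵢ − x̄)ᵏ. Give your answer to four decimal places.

0.1884

x̄ = (6 + 14 + 9 + 20 + 16 + 9 + 13 + 13) / 8 = 12.5000
deviations (xᵢ − x̄): -6.5000, 1.5000, -3.5000, 7.5000, 3.5000, -3.5000, 0.5000, 0.5000
Σ(xᵢ − x̄)² = 138.0000 ⇒ m₂ = 138.0000/8 = 17.25000
Σ(xᵢ − x̄)³ = 108.0000 ⇒ m₃ = 108.0000/8 = 13.50000
m₂^(3/2) = 17.25000^(1.5) = 71.64463
g_1 = m₃ / m₂^(3/2) = 13.50000 / 71.64463 ≈ 0.1884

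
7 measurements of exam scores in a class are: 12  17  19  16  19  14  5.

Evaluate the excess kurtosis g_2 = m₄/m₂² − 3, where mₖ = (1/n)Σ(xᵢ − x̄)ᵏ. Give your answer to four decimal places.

0.0479

x̄ = 14.5714
Σ(xᵢ − x̄)² = 145.7143 ⇒ m₂ = 20.81633
Σ(xᵢ − x̄)⁴ = 9244.8630 ⇒ m₄ = 1320.69471
m₂² = 433.31945
g_2 = m₄/m₂² − 3 = 3.04785 − 3 ≈ 0.0479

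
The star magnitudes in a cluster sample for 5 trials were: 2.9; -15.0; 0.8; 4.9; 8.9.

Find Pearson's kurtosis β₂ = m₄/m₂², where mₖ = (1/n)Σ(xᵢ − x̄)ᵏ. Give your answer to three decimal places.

2.795

x̄ = 0.5000
Σ(xᵢ − x̄)² = 336.0200 ⇒ m₂ = 67.20400
Σ(xᵢ − x̄)⁴ = 63106.7714 ⇒ m₄ = 12621.35428
m₂² = 4516.37762
β₂ = m₄/m₂² = 12621.35428 / 4516.37762 ≈ 2.795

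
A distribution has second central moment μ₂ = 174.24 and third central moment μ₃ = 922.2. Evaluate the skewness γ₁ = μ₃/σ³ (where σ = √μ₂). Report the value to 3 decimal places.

0.401

σ = √μ₂ = √174.24 = 13.20000
σ³ = μ₂^(3/2) = 2299.96800
γ₁ = μ₃/σ³ = 922.2 / 2299.96800 ≈ 0.401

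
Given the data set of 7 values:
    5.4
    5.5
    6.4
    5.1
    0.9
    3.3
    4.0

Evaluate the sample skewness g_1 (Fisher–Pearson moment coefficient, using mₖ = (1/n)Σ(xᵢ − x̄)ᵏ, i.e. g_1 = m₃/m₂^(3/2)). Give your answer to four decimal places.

-0.9205

x̄ = (5.4 + 5.5 + 6.4 + 5.1 + 0.9 + 3.3 + 4.0) / 7 = 4.3714
deviations (xᵢ − x̄): 1.0286, 1.1286, 2.0286, 0.7286, -3.4714, -1.0714, -0.3714
Σ(xᵢ − x̄)² = 20.3143 ⇒ m₂ = 20.3143/7 = 2.90204
Σ(xᵢ − x̄)³ = -31.8546 ⇒ m₃ = -31.8546/7 = -4.55066
m₂^(3/2) = 2.90204^(1.5) = 4.94374
g_1 = m₃ / m₂^(3/2) = -4.55066 / 4.94374 ≈ -0.9205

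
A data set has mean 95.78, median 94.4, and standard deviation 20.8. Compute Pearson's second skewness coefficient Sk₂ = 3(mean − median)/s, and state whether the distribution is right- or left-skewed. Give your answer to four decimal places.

Sk₂ = 3(95.78 − 94.4) / 20.8 = 3 × 1.3800 / 20.8
    = 4.1400 / 20.8 ≈ 0.1990
Sk₂ > 0 ⇒ mean > median ⇒ right-skewed (positive skew).

0.1990, right-skewed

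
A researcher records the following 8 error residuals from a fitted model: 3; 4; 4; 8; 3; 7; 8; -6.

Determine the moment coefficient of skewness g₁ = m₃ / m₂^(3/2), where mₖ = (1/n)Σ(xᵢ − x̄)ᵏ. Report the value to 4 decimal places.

-1.3140

x̄ = (3 + 4 + 4 + 8 + 3 + 7 + 8 - 6) / 8 = 3.8750
deviations (xᵢ − x̄): -0.8750, 0.1250, 0.1250, 4.1250, -0.8750, 3.1250, 4.1250, -9.8750
Σ(xᵢ − x̄)² = 142.8750 ⇒ m₂ = 142.8750/8 = 17.85938
Σ(xᵢ − x̄)³ = -793.4063 ⇒ m₃ = -793.4063/8 = -99.17578
m₂^(3/2) = 17.85938^(1.5) = 75.47435
g₁ = m₃ / m₂^(3/2) = -99.17578 / 75.47435 ≈ -1.3140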